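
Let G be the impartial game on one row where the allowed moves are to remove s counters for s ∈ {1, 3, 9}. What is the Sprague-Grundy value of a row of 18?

0

Grundy values for subtraction set {1, 3, 9}:
k:     0  1  2  3  4  5  6  7  8  9 10 11 12 13 14 15 16 17 18
g(k):  0  1  0  1  0  1  0  1  0  1  0  1  0  1  0  1  0  1  0
So g(18) = 0.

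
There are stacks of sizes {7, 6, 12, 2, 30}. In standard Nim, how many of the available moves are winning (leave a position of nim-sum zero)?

Nim-sum: 7 ⊕ 6 ⊕ 12 ⊕ 2 ⊕ 30 = 17.
The overall nim-sum is X = 17. A stack of size p has a winning move iff p XOR X < p (reduce it to p XOR X).
  7: 7 XOR 17 = 22 ≥ 7 — no move.
  6: 6 XOR 17 = 23 ≥ 6 — no move.
  12: 12 XOR 17 = 29 ≥ 12 — no move.
  2: 2 XOR 17 = 19 ≥ 2 — no move.
  30: 30 XOR 17 = 15 < 30 — winning move (to 15).
That gives 1 winning move.

1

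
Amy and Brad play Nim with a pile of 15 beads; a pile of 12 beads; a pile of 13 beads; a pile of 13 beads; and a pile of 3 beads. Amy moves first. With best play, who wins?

Brad wins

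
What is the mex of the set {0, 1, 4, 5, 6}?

The values 0, 1 are all present; 2 is the first non-negative integer missing from the set.

2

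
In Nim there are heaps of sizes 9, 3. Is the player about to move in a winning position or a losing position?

Compute the nim-sum pairwise:
9 XOR 3 = 10
The nim-sum is 10 ≠ 0, so this is an N-position: the player to move can win.

Winning position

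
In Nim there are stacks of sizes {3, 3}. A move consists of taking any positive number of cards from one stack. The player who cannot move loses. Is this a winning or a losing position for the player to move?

Bitwise XOR of the heap sizes:
  11  (3)
  11  (3)
  --
  00  (0)
The nim-sum is 0, so this is a P-position: the player to move is in a losing position under optimal play.

Losing position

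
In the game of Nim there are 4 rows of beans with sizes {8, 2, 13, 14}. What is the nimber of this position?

9

Nim-sum: 8 XOR 2 XOR 13 XOR 14 = 9.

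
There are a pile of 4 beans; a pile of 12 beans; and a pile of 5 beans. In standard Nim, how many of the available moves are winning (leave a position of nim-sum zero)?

1

Nim-sum: 4 XOR 12 XOR 5 = 13.
The overall nim-sum is X = 13. A pile of size p has a winning move iff p XOR X < p (reduce it to p XOR X).
  4: 4 XOR 13 = 9 ≥ 4 — no move.
  12: 12 XOR 13 = 1 < 12 — winning move (to 1).
  5: 5 XOR 13 = 8 ≥ 5 — no move.
That gives 1 winning move.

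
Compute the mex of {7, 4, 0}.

0 is in the set but 1 is not, so the mex is 1.

1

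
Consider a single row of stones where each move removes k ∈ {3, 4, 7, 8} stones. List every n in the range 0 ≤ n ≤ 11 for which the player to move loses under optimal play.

Build the Grundy sequence with g(k) = mex{g(k−s) : s ∈ {3, 4, 7, 8}, s ≤ k}:
g(0) = mex{} = 0
g(1) = mex{} = 0
g(2) = mex{} = 0
g(3) = mex{0} = 1
g(4) = mex{0} = 1
g(5) = mex{0} = 1
g(6) = mex{0,1} = 2
g(7) = mex{0,1} = 2
g(8) = mex{0,1} = 2
g(9) = mex{0,1,2} = 3
g(10) = mex{0,1,2} = 3
g(11) = mex{1,2} = 0
The P-positions (g = 0) in 0..11 are 0, 1, 2, 11.

0, 1, 2, 11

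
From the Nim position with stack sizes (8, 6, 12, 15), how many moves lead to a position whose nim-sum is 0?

3

Compute the nim-sum pairwise:
8 ⊕ 6 = 14
14 ⊕ 12 = 2
2 ⊕ 15 = 13
The overall nim-sum is X = 13. A stack of size p has a winning move iff p XOR X < p (reduce it to p XOR X).
  8: 8 XOR 13 = 5 < 8 — winning move (to 5).
  6: 6 XOR 13 = 11 ≥ 6 — no move.
  12: 12 XOR 13 = 1 < 12 — winning move (to 1).
  15: 15 XOR 13 = 2 < 15 — winning move (to 2).
That gives 3 winning moves.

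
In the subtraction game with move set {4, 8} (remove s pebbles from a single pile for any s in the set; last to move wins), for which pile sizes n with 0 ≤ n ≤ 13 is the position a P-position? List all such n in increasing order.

Compute g(0), g(1), … for moves {4, 8}:
k:     0  1  2  3  4  5  6  7  8  9 10 11 12 13
g(k):  0  0  0  0  1  1  1  1  2  2  2  2  0  0
The P-positions (g = 0) in 0..13 are 0, 1, 2, 3, 12, 13.

0, 1, 2, 3, 12, 13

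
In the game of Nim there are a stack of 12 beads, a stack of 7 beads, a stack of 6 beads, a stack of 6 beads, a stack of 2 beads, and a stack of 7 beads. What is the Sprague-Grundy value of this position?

Bitwise XOR of the heap sizes:
  1100  (12)
  0111  (7)
  0110  (6)
  0110  (6)
  0010  (2)
  0111  (7)
  ----
  1110  (14)

14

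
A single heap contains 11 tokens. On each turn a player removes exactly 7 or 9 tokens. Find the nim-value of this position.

1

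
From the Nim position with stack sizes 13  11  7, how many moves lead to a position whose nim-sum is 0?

Compute the nim-sum pairwise:
13 ^ 11 = 6
6 ^ 7 = 1
The overall nim-sum is X = 1. A stack of size p has a winning move iff p XOR X < p (reduce it to p XOR X).
  13: 13 XOR 1 = 12 < 13 — winning move (to 12).
  11: 11 XOR 1 = 10 < 11 — winning move (to 10).
  7: 7 XOR 1 = 6 < 7 — winning move (to 6).
That gives 3 winning moves.

3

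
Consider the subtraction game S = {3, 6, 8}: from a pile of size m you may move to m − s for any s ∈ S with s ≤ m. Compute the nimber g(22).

Grundy values for subtraction set {3, 6, 8}:
k:     0  1  2  3  4  5  6  7  8  9 10 11 12 13 14 15 16 17 18 19 20 21 22
g(k):  0  0  0  1  1  1  2  2  2  3  3  0  0  0  1  1  1  2  2  2  3  3  0
So g(22) = 0.

0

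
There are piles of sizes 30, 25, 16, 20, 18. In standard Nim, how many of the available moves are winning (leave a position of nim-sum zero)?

Nim-sum: 30 ^ 25 ^ 16 ^ 20 ^ 18 = 17.
The overall nim-sum is X = 17. A pile of size p has a winning move iff p XOR X < p (reduce it to p XOR X).
  30: 30 XOR 17 = 15 < 30 — winning move (to 15).
  25: 25 XOR 17 = 8 < 25 — winning move (to 8).
  16: 16 XOR 17 = 1 < 16 — winning move (to 1).
  20: 20 XOR 17 = 5 < 20 — winning move (to 5).
  18: 18 XOR 17 = 3 < 18 — winning move (to 3).
That gives 5 winning moves.

5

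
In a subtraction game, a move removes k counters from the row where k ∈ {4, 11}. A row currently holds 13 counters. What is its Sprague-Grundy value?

Build the Grundy sequence with g(k) = mex{g(k−s) : s ∈ {4, 11}, s ≤ k}:
g(0) = mex{} = 0
g(1) = mex{} = 0
g(2) = mex{} = 0
g(3) = mex{} = 0
g(4) = mex{0} = 1
g(5) = mex{0} = 1
g(6) = mex{0} = 1
g(7) = mex{0} = 1
g(8) = mex{1} = 0
g(9) = mex{1} = 0
g(10) = mex{1} = 0
g(11) = mex{0,1} = 2
g(12) = mex{0} = 1
g(13) = mex{0} = 1
So g(13) = 1.

1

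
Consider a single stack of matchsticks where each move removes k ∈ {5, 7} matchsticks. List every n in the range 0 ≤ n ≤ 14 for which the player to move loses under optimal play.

Grundy values for subtraction set {5, 7}:
g(0) = mex{} = 0
g(1) = mex{} = 0
g(2) = mex{} = 0
g(3) = mex{} = 0
g(4) = mex{} = 0
g(5) = mex{0} = 1
g(6) = mex{0} = 1
g(7) = mex{0} = 1
g(8) = mex{0} = 1
g(9) = mex{0} = 1
g(10) = mex{0,1} = 2
g(11) = mex{0,1} = 2
g(12) = mex{1} = 0
g(13) = mex{1} = 0
g(14) = mex{1} = 0
The P-positions (g = 0) in 0..14 are 0, 1, 2, 3, 4, 12, 13, 14.

0, 1, 2, 3, 4, 12, 13, 14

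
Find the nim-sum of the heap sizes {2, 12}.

Nim-sum: 2 XOR 12 = 14.

14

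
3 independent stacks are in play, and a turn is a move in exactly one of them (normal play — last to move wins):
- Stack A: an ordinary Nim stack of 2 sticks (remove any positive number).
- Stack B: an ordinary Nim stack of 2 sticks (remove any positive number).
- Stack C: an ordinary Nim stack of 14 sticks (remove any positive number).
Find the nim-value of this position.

14

Stack A is a plain Nim stack of size 2, so its Grundy value is 2.
Stack B is a plain Nim stack of size 2, so its Grundy value is 2.
Stack C is a plain Nim stack of size 14, so its Grundy value is 14.
By the Sprague-Grundy theorem, the Grundy value of a sum of independent games is the XOR of the component values.
Combined value = 2 XOR 2 XOR 14 = 14.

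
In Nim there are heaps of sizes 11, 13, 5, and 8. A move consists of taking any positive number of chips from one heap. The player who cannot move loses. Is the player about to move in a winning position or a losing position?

Nim-sum: 11 ^ 13 ^ 5 ^ 8 = 11.
The nim-sum is 11 ≠ 0, so this is an N-position: the player to move can win.

Winning position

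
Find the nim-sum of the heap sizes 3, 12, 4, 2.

Write each in binary and XOR column by column:
  0011  (3)
  1100  (12)
  0100  (4)
  0010  (2)
  ----
  1001  (9)

9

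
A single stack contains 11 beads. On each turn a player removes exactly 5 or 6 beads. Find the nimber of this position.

0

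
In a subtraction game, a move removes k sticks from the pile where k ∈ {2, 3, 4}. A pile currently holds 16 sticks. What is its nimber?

Build the Grundy sequence with g(k) = mex{g(k−s) : s ∈ {2, 3, 4}, s ≤ k}:
k:     0  1  2  3  4  5  6  7  8  9 10 11 12 13 14 15 16
g(k):  0  0  1  1  2  2  0  0  1  1  2  2  0  0  1  1  2
So g(16) = 2.

2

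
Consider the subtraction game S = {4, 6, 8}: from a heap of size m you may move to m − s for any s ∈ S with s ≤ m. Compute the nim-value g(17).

Compute g(0), g(1), … for moves {4, 6, 8}:
k:     0  1  2  3  4  5  6  7  8  9 10 11 12 13 14 15 16 17
g(k):  0  0  0  0  1  1  1  1  2  2  2  2  0  0  0  0  1  1
So g(17) = 1.

1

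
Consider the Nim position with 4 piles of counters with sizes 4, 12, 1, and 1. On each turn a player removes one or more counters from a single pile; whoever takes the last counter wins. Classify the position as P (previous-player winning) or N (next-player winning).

N-position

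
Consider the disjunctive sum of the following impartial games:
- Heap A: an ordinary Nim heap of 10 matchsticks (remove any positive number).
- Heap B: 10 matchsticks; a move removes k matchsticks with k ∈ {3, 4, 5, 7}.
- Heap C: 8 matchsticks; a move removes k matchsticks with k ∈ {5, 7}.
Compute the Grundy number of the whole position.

Heap A is a plain Nim heap of size 10, so its Grundy value is 10.
Build the Grundy sequence for heap B with g(k) = mex{g(k−s) : s ∈ {3, 4, 5, 7}, s ≤ k}:
g(0) = mex{} = 0
g(1) = mex{} = 0
g(2) = mex{} = 0
g(3) = mex{0} = 1
g(4) = mex{0} = 1
g(5) = mex{0} = 1
g(6) = mex{0,1} = 2
g(7) = mex{0,1} = 2
g(8) = mex{0,1} = 2
g(9) = mex{0,1,2} = 3
g(10) = mex{1,2} = 0
So g(10) = 0.
Build the Grundy sequence for heap C with g(k) = mex{g(k−s) : s ∈ {5, 7}, s ≤ k}:
k:     0  1  2  3  4  5  6  7  8
g(k):  0  0  0  0  0  1  1  1  1
So g(8) = 1.
By the Sprague-Grundy theorem, the Grundy value of a sum of independent games is the XOR of the component values.
Combined value = 10 ⊕ 0 ⊕ 1 = 11.

11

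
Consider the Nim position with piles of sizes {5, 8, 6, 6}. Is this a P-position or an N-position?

Nim-sum: 5 XOR 8 XOR 6 XOR 6 = 13.
The nim-sum is 13 ≠ 0, so this is an N-position: the player to move can win.

N-position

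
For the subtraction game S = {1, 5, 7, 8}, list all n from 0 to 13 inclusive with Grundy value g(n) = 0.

0, 2, 4, 6

Compute g(0), g(1), … for moves {1, 5, 7, 8}:
g(0) = mex{} = 0
g(1) = mex{0} = 1
g(2) = mex{1} = 0
g(3) = mex{0} = 1
g(4) = mex{1} = 0
g(5) = mex{0} = 1
g(6) = mex{1} = 0
g(7) = mex{0} = 1
g(8) = mex{0,1} = 2
g(9) = mex{0,1,2} = 3
g(10) = mex{0,1,3} = 2
g(11) = mex{0,1,2} = 3
g(12) = mex{0,1,3} = 2
g(13) = mex{0,1,2} = 3
The P-positions (g = 0) in 0..13 are 0, 2, 4, 6.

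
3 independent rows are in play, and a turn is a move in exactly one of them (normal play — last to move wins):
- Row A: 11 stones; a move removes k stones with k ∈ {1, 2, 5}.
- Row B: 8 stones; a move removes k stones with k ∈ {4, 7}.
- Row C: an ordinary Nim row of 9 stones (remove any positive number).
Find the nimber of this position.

Build the Grundy sequence for row A with g(k) = mex{g(k−s) : s ∈ {1, 2, 5}, s ≤ k}:
g(0) = mex{} = 0
g(1) = mex{0} = 1
g(2) = mex{0,1} = 2
g(3) = mex{1,2} = 0
g(4) = mex{0,2} = 1
g(5) = mex{0,1} = 2
g(6) = mex{1,2} = 0
g(7) = mex{0,2} = 1
g(8) = mex{0,1} = 2
g(9) = mex{1,2} = 0
g(10) = mex{0,2} = 1
g(11) = mex{0,1} = 2
So g(11) = 2.
For row B, compute g(0), g(1), … with moves {4, 7}:
g(0) = mex{} = 0
g(1) = mex{} = 0
g(2) = mex{} = 0
g(3) = mex{} = 0
g(4) = mex{0} = 1
g(5) = mex{0} = 1
g(6) = mex{0} = 1
g(7) = mex{0} = 1
g(8) = mex{0,1} = 2
So g(8) = 2.
Row C is a plain Nim row of size 9, so its Grundy value is 9.
By the Sprague-Grundy theorem, the Grundy value of a sum of independent games is the XOR of the component values.
Combined value = 2 ⊕ 2 ⊕ 9 = 9.

9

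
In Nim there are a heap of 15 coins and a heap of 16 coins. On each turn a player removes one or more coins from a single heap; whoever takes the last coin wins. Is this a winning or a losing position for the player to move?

Winning position

Compute the nim-sum pairwise:
15 ^ 16 = 31
The nim-sum is 31 ≠ 0, so this is an N-position: the player to move can win.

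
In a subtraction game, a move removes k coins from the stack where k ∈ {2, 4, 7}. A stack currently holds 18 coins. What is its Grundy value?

0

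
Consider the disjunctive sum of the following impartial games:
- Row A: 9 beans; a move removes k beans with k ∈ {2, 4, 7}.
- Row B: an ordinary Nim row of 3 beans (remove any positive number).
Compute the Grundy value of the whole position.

Build the Grundy sequence for row A with g(k) = mex{g(k−s) : s ∈ {2, 4, 7}, s ≤ k}:
k:     0  1  2  3  4  5  6  7  8  9
g(k):  0  0  1  1  2  2  0  3  1  0
So g(9) = 0.
Row B is a plain Nim row of size 3, so its Grundy value is 3.
The value of a disjunctive sum is the nim-sum of the parts.
Combined value = 0 ⊕ 3 = 3.

3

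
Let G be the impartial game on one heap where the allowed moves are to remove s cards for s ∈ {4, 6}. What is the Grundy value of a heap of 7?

Compute g(0), g(1), … for moves {4, 6}:
k:     0  1  2  3  4  5  6  7
g(k):  0  0  0  0  1  1  1  1
So g(7) = 1.

1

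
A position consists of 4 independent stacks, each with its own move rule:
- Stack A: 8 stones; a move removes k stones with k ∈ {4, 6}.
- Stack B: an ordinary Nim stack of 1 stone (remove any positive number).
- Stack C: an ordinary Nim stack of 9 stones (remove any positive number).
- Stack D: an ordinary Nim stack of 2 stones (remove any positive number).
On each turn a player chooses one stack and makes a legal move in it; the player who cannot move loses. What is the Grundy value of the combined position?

Build the Grundy sequence for stack A with g(k) = mex{g(k−s) : s ∈ {4, 6}, s ≤ k}:
k:     0  1  2  3  4  5  6  7  8
g(k):  0  0  0  0  1  1  1  1  2
So g(8) = 2.
Stack B is a plain Nim stack of size 1, so its Grundy value is 1.
Stack C is a plain Nim stack of size 9, so its Grundy value is 9.
Stack D is a plain Nim stack of size 2, so its Grundy value is 2.
By the Sprague-Grundy theorem, the Grundy value of a sum of independent games is the XOR of the component values.
Combined value = 2 ⊕ 1 ⊕ 9 ⊕ 2 = 8.

8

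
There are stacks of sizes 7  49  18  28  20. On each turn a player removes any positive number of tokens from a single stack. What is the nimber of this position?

44

Compute the nim-sum pairwise:
7 XOR 49 = 54
54 XOR 18 = 36
36 XOR 28 = 56
56 XOR 20 = 44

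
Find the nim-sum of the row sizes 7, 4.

3

Bitwise XOR of the heap sizes:
  111  (7)
  100  (4)
  ---
  011  (3)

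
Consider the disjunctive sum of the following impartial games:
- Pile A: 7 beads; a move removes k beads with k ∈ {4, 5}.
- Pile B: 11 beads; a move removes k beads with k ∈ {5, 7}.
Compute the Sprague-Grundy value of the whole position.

Build the Grundy sequence for pile A with g(k) = mex{g(k−s) : s ∈ {4, 5}, s ≤ k}:
k:     0  1  2  3  4  5  6  7
g(k):  0  0  0  0  1  1  1  1
So g(7) = 1.
Grundy values for pile B (subtraction set {5, 7}):
g(0) = mex{} = 0
g(1) = mex{} = 0
g(2) = mex{} = 0
g(3) = mex{} = 0
g(4) = mex{} = 0
g(5) = mex{0} = 1
g(6) = mex{0} = 1
g(7) = mex{0} = 1
g(8) = mex{0} = 1
g(9) = mex{0} = 1
g(10) = mex{0,1} = 2
g(11) = mex{0,1} = 2
So g(11) = 2.
The value of a disjunctive sum is the nim-sum of the parts.
Combined value = 1 XOR 2 = 3.

3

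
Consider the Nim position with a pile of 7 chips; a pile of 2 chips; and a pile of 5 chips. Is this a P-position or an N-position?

P-position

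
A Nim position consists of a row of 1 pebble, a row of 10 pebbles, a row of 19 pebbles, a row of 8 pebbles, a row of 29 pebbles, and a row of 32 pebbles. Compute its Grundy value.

45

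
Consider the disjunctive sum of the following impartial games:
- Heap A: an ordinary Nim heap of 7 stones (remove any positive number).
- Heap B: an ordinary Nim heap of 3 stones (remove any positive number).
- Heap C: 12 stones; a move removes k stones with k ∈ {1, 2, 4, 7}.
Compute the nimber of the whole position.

Heap A is a plain Nim heap of size 7, so its Grundy value is 7.
Heap B is a plain Nim heap of size 3, so its Grundy value is 3.
Grundy values for heap C (subtraction set {1, 2, 4, 7}):
g(0) = mex{} = 0
g(1) = mex{0} = 1
g(2) = mex{0,1} = 2
g(3) = mex{1,2} = 0
g(4) = mex{0,2} = 1
g(5) = mex{0,1} = 2
g(6) = mex{1,2} = 0
g(7) = mex{0,2} = 1
g(8) = mex{0,1} = 2
g(9) = mex{1,2} = 0
g(10) = mex{0,2} = 1
g(11) = mex{0,1} = 2
g(12) = mex{1,2} = 0
So g(12) = 0.
The value of a disjunctive sum is the nim-sum of the parts.
Combined value = 7 XOR 3 XOR 0 = 4.

4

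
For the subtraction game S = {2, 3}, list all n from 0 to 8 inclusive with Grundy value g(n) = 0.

Compute g(0), g(1), … for moves {2, 3}:
g(0) = mex{} = 0
g(1) = mex{} = 0
g(2) = mex{0} = 1
g(3) = mex{0} = 1
g(4) = mex{0,1} = 2
g(5) = mex{1} = 0
g(6) = mex{1,2} = 0
g(7) = mex{0,2} = 1
g(8) = mex{0} = 1
The P-positions (g = 0) in 0..8 are 0, 1, 5, 6.

0, 1, 5, 6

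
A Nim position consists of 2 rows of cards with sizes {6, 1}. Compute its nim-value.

7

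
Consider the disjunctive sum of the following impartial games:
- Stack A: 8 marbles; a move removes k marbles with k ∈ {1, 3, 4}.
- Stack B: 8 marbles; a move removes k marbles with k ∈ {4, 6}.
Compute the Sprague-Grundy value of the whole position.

3

Build the Grundy sequence for stack A with g(k) = mex{g(k−s) : s ∈ {1, 3, 4}, s ≤ k}:
g(0) = mex{} = 0
g(1) = mex{0} = 1
g(2) = mex{1} = 0
g(3) = mex{0} = 1
g(4) = mex{0,1} = 2
g(5) = mex{0,1,2} = 3
g(6) = mex{0,1,3} = 2
g(7) = mex{1,2} = 0
g(8) = mex{0,2,3} = 1
So g(8) = 1.
Grundy values for stack B (subtraction set {4, 6}):
k:     0  1  2  3  4  5  6  7  8
g(k):  0  0  0  0  1  1  1  1  2
So g(8) = 2.
By the Sprague-Grundy theorem, the Grundy value of a sum of independent games is the XOR of the component values.
Combined value = 1 XOR 2 = 3.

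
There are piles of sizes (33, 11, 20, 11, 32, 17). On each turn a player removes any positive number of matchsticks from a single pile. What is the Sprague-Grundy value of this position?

4

Nim-sum: 33 ⊕ 11 ⊕ 20 ⊕ 11 ⊕ 32 ⊕ 17 = 4.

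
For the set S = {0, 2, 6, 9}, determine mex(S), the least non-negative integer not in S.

1

0 is in the set but 1 is not, so the mex is 1.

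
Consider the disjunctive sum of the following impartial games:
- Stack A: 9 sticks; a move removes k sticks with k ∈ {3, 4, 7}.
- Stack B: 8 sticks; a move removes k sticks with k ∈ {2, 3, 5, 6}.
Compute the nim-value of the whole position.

For stack A, compute g(0), g(1), … with moves {3, 4, 7}:
k:     0  1  2  3  4  5  6  7  8  9
g(k):  0  0  0  1  1  1  2  2  2  3
So g(9) = 3.
For stack B, compute g(0), g(1), … with moves {2, 3, 5, 6}:
k:     0  1  2  3  4  5  6  7  8
g(k):  0  0  1  1  2  2  3  3  0
So g(8) = 0.
The value of a disjunctive sum is the nim-sum of the parts.
Combined value = 3 XOR 0 = 3.

3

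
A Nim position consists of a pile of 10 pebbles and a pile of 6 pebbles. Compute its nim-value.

Compute the nim-sum pairwise:
10 ^ 6 = 12

12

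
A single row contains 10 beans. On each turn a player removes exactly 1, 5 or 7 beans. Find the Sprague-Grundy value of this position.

0

Build the Grundy sequence with g(k) = mex{g(k−s) : s ∈ {1, 5, 7}, s ≤ k}:
k:     0  1  2  3  4  5  6  7  8  9 10
g(k):  0  1  0  1  0  1  0  1  0  1  0
So g(10) = 0.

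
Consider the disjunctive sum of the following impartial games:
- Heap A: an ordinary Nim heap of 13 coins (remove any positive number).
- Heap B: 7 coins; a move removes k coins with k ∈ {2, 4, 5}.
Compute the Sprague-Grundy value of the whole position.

13

Heap A is a plain Nim heap of size 13, so its Grundy value is 13.
Grundy values for heap B (subtraction set {2, 4, 5}):
g(0) = mex{} = 0
g(1) = mex{} = 0
g(2) = mex{0} = 1
g(3) = mex{0} = 1
g(4) = mex{0,1} = 2
g(5) = mex{0,1} = 2
g(6) = mex{0,1,2} = 3
g(7) = mex{1,2} = 0
So g(7) = 0.
By the Sprague-Grundy theorem, the Grundy value of a sum of independent games is the XOR of the component values.
Combined value = 13 ⊕ 0 = 13.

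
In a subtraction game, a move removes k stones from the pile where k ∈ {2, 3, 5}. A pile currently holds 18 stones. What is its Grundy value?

2

Build the Grundy sequence with g(k) = mex{g(k−s) : s ∈ {2, 3, 5}, s ≤ k}:
k:     0  1  2  3  4  5  6  7  8  9 10 11 12 13 14 15 16 17 18
g(k):  0  0  1  1  2  2  3  0  0  1  1  2  2  3  0  0  1  1  2
So g(18) = 2.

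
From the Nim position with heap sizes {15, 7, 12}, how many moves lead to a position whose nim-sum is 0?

Compute the nim-sum pairwise:
15 ^ 7 = 8
8 ^ 12 = 4
The overall nim-sum is X = 4. A heap of size p has a winning move iff p XOR X < p (reduce it to p XOR X).
  15: 15 XOR 4 = 11 < 15 — winning move (to 11).
  7: 7 XOR 4 = 3 < 7 — winning move (to 3).
  12: 12 XOR 4 = 8 < 12 — winning move (to 8).
That gives 3 winning moves.

3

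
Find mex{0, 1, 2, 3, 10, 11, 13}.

The values 0, 1, 2, 3 are all present; 4 is the first non-negative integer missing from the set.

4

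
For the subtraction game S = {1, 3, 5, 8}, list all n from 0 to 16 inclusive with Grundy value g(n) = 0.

0, 2, 4, 6, 13, 15

Build the Grundy sequence with g(k) = mex{g(k−s) : s ∈ {1, 3, 5, 8}, s ≤ k}:
k:     0  1  2  3  4  5  6  7  8  9 10 11 12 13 14 15 16
g(k):  0  1  0  1  0  1  0  1  2  3  2  3  2  0  1  0  1
The P-positions (g = 0) in 0..16 are 0, 2, 4, 6, 13, 15.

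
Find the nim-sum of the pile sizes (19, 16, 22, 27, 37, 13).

In binary:
  010011  (19)
  010000  (16)
  010110  (22)
  011011  (27)
  100101  (37)
  001101  (13)
  ------
  100110  (38)

38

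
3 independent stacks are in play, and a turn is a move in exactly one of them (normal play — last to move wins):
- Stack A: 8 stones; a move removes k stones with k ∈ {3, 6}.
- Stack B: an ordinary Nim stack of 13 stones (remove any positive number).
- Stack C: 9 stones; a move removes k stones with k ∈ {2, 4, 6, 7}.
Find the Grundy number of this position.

15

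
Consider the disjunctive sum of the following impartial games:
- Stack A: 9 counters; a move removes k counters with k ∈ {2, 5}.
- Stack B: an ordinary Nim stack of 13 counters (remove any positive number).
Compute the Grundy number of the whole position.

12

Grundy values for stack A (subtraction set {2, 5}):
k:     0  1  2  3  4  5  6  7  8  9
g(k):  0  0  1  1  0  2  1  0  0  1
So g(9) = 1.
Stack B is a plain Nim stack of size 13, so its Grundy value is 13.
The value of a disjunctive sum is the nim-sum of the parts.
Combined value = 1 XOR 13 = 12.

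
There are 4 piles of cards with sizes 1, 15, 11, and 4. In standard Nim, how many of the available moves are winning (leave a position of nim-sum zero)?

Compute the nim-sum pairwise:
1 ^ 15 = 14
14 ^ 11 = 5
5 ^ 4 = 1
The overall nim-sum is X = 1. A pile of size p has a winning move iff p XOR X < p (reduce it to p XOR X).
  1: 1 XOR 1 = 0 < 1 — winning move (to 0).
  15: 15 XOR 1 = 14 < 15 — winning move (to 14).
  11: 11 XOR 1 = 10 < 11 — winning move (to 10).
  4: 4 XOR 1 = 5 ≥ 4 — no move.
That gives 3 winning moves.

3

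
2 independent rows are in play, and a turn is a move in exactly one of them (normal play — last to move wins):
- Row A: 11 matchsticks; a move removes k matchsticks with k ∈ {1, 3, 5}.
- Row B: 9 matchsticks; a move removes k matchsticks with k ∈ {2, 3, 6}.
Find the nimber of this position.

Grundy values for row A (subtraction set {1, 3, 5}):
k:     0  1  2  3  4  5  6  7  8  9 10 11
g(k):  0  1  0  1  0  1  0  1  0  1  0  1
So g(11) = 1.
Grundy values for row B (subtraction set {2, 3, 6}):
k:     0  1  2  3  4  5  6  7  8  9
g(k):  0  0  1  1  2  0  3  1  2  0
So g(9) = 0.
The value of a disjunctive sum is the nim-sum of the parts.
Combined value = 1 ⊕ 0 = 1.

1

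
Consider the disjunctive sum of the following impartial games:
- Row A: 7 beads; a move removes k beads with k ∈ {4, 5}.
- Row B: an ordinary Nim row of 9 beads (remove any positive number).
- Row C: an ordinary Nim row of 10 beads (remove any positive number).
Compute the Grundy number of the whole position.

For row A, compute g(0), g(1), … with moves {4, 5}:
g(0) = mex{} = 0
g(1) = mex{} = 0
g(2) = mex{} = 0
g(3) = mex{} = 0
g(4) = mex{0} = 1
g(5) = mex{0} = 1
g(6) = mex{0} = 1
g(7) = mex{0} = 1
So g(7) = 1.
Row B is a plain Nim row of size 9, so its Grundy value is 9.
Row C is a plain Nim row of size 10, so its Grundy value is 10.
The value of a disjunctive sum is the nim-sum of the parts.
Combined value = 1 XOR 9 XOR 10 = 2.

2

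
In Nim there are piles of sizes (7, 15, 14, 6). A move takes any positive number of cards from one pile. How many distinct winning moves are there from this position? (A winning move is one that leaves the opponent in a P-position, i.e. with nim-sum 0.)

Compute the nim-sum pairwise:
7 ^ 15 = 8
8 ^ 14 = 6
6 ^ 6 = 0
The nim-sum is already 0, so every move leaves a nonzero nim-sum — there are no winning moves.

0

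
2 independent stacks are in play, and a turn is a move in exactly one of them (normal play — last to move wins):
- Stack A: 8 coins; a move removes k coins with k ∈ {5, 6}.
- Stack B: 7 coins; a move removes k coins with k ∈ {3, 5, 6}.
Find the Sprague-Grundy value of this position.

Build the Grundy sequence for stack A with g(k) = mex{g(k−s) : s ∈ {5, 6}, s ≤ k}:
g(0) = mex{} = 0
g(1) = mex{} = 0
g(2) = mex{} = 0
g(3) = mex{} = 0
g(4) = mex{} = 0
g(5) = mex{0} = 1
g(6) = mex{0} = 1
g(7) = mex{0} = 1
g(8) = mex{0} = 1
So g(8) = 1.
For stack B, compute g(0), g(1), … with moves {3, 5, 6}:
k:     0  1  2  3  4  5  6  7
g(k):  0  0  0  1  1  1  2  2
So g(7) = 2.
By the Sprague-Grundy theorem, the Grundy value of a sum of independent games is the XOR of the component values.
Combined value = 1 XOR 2 = 3.

3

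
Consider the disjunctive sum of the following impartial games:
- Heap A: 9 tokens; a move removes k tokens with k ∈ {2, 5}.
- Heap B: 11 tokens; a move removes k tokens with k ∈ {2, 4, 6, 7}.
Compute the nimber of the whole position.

Grundy values for heap A (subtraction set {2, 5}):
g(0) = mex{} = 0
g(1) = mex{} = 0
g(2) = mex{0} = 1
g(3) = mex{0} = 1
g(4) = mex{1} = 0
g(5) = mex{0,1} = 2
g(6) = mex{0} = 1
g(7) = mex{1,2} = 0
g(8) = mex{1} = 0
g(9) = mex{0} = 1
So g(9) = 1.
Build the Grundy sequence for heap B with g(k) = mex{g(k−s) : s ∈ {2, 4, 6, 7}, s ≤ k}:
g(0) = mex{} = 0
g(1) = mex{} = 0
g(2) = mex{0} = 1
g(3) = mex{0} = 1
g(4) = mex{0,1} = 2
g(5) = mex{0,1} = 2
g(6) = mex{0,1,2} = 3
g(7) = mex{0,1,2} = 3
g(8) = mex{0,1,2,3} = 4
g(9) = mex{1,2,3} = 0
g(10) = mex{1,2,3,4} = 0
g(11) = mex{0,2,3} = 1
So g(11) = 1.
By the Sprague-Grundy theorem, the Grundy value of a sum of independent games is the XOR of the component values.
Combined value = 1 ⊕ 1 = 0.

0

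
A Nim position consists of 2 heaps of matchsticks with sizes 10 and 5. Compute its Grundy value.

15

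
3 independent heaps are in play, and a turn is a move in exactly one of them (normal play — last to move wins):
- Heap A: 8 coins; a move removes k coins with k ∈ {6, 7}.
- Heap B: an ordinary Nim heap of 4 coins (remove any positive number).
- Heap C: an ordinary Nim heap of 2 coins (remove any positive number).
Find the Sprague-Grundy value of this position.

7

Grundy values for heap A (subtraction set {6, 7}):
k:     0  1  2  3  4  5  6  7  8
g(k):  0  0  0  0  0  0  1  1  1
So g(8) = 1.
Heap B is a plain Nim heap of size 4, so its Grundy value is 4.
Heap C is a plain Nim heap of size 2, so its Grundy value is 2.
The value of a disjunctive sum is the nim-sum of the parts.
Combined value = 1 XOR 4 XOR 2 = 7.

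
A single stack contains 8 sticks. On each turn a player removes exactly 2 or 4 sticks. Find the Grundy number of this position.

1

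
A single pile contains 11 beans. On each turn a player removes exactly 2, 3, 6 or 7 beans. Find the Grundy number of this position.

Build the Grundy sequence with g(k) = mex{g(k−s) : s ∈ {2, 3, 6, 7}, s ≤ k}:
k:     0  1  2  3  4  5  6  7  8  9 10 11
g(k):  0  0  1  1  2  0  3  1  2  0  0  1
So g(11) = 1.

1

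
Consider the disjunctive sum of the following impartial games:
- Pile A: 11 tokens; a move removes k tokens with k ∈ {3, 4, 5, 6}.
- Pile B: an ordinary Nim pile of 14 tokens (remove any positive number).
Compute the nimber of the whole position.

14

For pile A, compute g(0), g(1), … with moves {3, 4, 5, 6}:
k:     0  1  2  3  4  5  6  7  8  9 10 11
g(k):  0  0  0  1  1  1  2  2  2  0  0  0
So g(11) = 0.
Pile B is a plain Nim pile of size 14, so its Grundy value is 14.
By the Sprague-Grundy theorem, the Grundy value of a sum of independent games is the XOR of the component values.
Combined value = 0 ⊕ 14 = 14.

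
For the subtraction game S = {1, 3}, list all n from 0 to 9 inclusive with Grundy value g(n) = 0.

Build the Grundy sequence with g(k) = mex{g(k−s) : s ∈ {1, 3}, s ≤ k}:
k:     0  1  2  3  4  5  6  7  8  9
g(k):  0  1  0  1  0  1  0  1  0  1
The P-positions (g = 0) in 0..9 are 0, 2, 4, 6, 8.

0, 2, 4, 6, 8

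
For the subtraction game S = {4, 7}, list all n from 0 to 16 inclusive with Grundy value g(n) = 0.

0, 1, 2, 3, 11, 12, 13, 14

Build the Grundy sequence with g(k) = mex{g(k−s) : s ∈ {4, 7}, s ≤ k}:
k:     0  1  2  3  4  5  6  7  8  9 10 11 12 13 14 15 16
g(k):  0  0  0  0  1  1  1  1  2  2  2  0  0  0  0  1  1
The P-positions (g = 0) in 0..16 are 0, 1, 2, 3, 11, 12, 13, 14.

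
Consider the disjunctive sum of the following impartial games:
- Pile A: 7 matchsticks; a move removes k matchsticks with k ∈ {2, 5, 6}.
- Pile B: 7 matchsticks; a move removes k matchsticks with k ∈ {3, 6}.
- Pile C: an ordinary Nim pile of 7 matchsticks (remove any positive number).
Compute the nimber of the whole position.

6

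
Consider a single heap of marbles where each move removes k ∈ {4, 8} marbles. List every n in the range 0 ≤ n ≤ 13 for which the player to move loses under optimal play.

0, 1, 2, 3, 12, 13

Grundy values for subtraction set {4, 8}:
g(0) = mex{} = 0
g(1) = mex{} = 0
g(2) = mex{} = 0
g(3) = mex{} = 0
g(4) = mex{0} = 1
g(5) = mex{0} = 1
g(6) = mex{0} = 1
g(7) = mex{0} = 1
g(8) = mex{0,1} = 2
g(9) = mex{0,1} = 2
g(10) = mex{0,1} = 2
g(11) = mex{0,1} = 2
g(12) = mex{1,2} = 0
g(13) = mex{1,2} = 0
The P-positions (g = 0) in 0..13 are 0, 1, 2, 3, 12, 13.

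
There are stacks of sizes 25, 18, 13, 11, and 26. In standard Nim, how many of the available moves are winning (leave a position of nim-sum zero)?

3

Nim-sum: 25 ⊕ 18 ⊕ 13 ⊕ 11 ⊕ 26 = 23.
The overall nim-sum is X = 23. A stack of size p has a winning move iff p XOR X < p (reduce it to p XOR X).
  25: 25 XOR 23 = 14 < 25 — winning move (to 14).
  18: 18 XOR 23 = 5 < 18 — winning move (to 5).
  13: 13 XOR 23 = 26 ≥ 13 — no move.
  11: 11 XOR 23 = 28 ≥ 11 — no move.
  26: 26 XOR 23 = 13 < 26 — winning move (to 13).
That gives 3 winning moves.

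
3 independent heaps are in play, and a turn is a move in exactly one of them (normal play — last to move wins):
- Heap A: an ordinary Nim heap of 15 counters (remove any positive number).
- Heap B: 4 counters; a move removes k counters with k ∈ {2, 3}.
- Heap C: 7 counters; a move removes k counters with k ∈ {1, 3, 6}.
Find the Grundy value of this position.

Heap A is a plain Nim heap of size 15, so its Grundy value is 15.
For heap B, compute g(0), g(1), … with moves {2, 3}:
k:     0  1  2  3  4
g(k):  0  0  1  1  2
So g(4) = 2.
Build the Grundy sequence for heap C with g(k) = mex{g(k−s) : s ∈ {1, 3, 6}, s ≤ k}:
g(0) = mex{} = 0
g(1) = mex{0} = 1
g(2) = mex{1} = 0
g(3) = mex{0} = 1
g(4) = mex{1} = 0
g(5) = mex{0} = 1
g(6) = mex{0,1} = 2
g(7) = mex{0,1,2} = 3
So g(7) = 3.
By the Sprague-Grundy theorem, the Grundy value of a sum of independent games is the XOR of the component values.
Combined value = 15 ⊕ 2 ⊕ 3 = 14.

14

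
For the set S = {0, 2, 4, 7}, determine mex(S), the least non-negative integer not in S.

1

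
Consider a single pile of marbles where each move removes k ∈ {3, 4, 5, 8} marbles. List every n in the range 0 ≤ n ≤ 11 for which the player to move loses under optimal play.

Build the Grundy sequence with g(k) = mex{g(k−s) : s ∈ {3, 4, 5, 8}, s ≤ k}:
k:     0  1  2  3  4  5  6  7  8  9 10 11
g(k):  0  0  0  1  1  1  2  2  2  3  3  0
The P-positions (g = 0) in 0..11 are 0, 1, 2, 11.

0, 1, 2, 11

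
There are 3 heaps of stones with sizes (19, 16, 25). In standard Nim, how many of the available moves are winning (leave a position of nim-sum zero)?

3

Bitwise XOR of the heap sizes:
  10011  (19)
  10000  (16)
  11001  (25)
  -----
  11010  (26)
The overall nim-sum is X = 26. A heap of size p has a winning move iff p XOR X < p (reduce it to p XOR X).
  19: 19 XOR 26 = 9 < 19 — winning move (to 9).
  16: 16 XOR 26 = 10 < 16 — winning move (to 10).
  25: 25 XOR 26 = 3 < 25 — winning move (to 3).
That gives 3 winning moves.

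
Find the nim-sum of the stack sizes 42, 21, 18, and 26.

Nim-sum: 42 ⊕ 21 ⊕ 18 ⊕ 26 = 55.

55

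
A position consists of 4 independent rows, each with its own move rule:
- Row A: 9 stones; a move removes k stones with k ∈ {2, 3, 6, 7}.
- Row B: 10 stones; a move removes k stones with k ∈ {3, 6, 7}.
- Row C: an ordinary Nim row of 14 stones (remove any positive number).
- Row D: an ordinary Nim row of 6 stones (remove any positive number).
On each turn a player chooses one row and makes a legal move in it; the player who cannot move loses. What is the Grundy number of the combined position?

Build the Grundy sequence for row A with g(k) = mex{g(k−s) : s ∈ {2, 3, 6, 7}, s ≤ k}:
k:     0  1  2  3  4  5  6  7  8  9
g(k):  0  0  1  1  2  0  3  1  2  0
So g(9) = 0.
Build the Grundy sequence for row B with g(k) = mex{g(k−s) : s ∈ {3, 6, 7}, s ≤ k}:
k:     0  1  2  3  4  5  6  7  8  9 10
g(k):  0  0  0  1  1  1  2  2  2  3  0
So g(10) = 0.
Row C is a plain Nim row of size 14, so its Grundy value is 14.
Row D is a plain Nim row of size 6, so its Grundy value is 6.
By the Sprague-Grundy theorem, the Grundy value of a sum of independent games is the XOR of the component values.
Combined value = 0 XOR 0 XOR 14 XOR 6 = 8.

8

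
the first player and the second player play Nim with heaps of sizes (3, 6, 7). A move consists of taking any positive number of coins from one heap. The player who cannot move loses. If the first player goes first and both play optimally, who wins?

the first player wins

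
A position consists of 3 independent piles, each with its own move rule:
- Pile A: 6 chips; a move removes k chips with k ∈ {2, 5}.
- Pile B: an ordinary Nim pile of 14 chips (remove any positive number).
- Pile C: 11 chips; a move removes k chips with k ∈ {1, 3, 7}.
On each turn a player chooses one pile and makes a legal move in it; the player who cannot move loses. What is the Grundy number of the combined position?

14

For pile A, compute g(0), g(1), … with moves {2, 5}:
k:     0  1  2  3  4  5  6
g(k):  0  0  1  1  0  2  1
So g(6) = 1.
Pile B is a plain Nim pile of size 14, so its Grundy value is 14.
For pile C, compute g(0), g(1), … with moves {1, 3, 7}:
g(0) = mex{} = 0
g(1) = mex{0} = 1
g(2) = mex{1} = 0
g(3) = mex{0} = 1
g(4) = mex{1} = 0
g(5) = mex{0} = 1
g(6) = mex{1} = 0
g(7) = mex{0} = 1
g(8) = mex{1} = 0
g(9) = mex{0} = 1
g(10) = mex{1} = 0
g(11) = mex{0} = 1
So g(11) = 1.
The value of a disjunctive sum is the nim-sum of the parts.
Combined value = 1 ⊕ 14 ⊕ 1 = 14.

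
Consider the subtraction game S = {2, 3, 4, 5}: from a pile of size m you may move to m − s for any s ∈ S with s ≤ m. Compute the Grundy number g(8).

0

Compute g(0), g(1), … for moves {2, 3, 4, 5}:
g(0) = mex{} = 0
g(1) = mex{} = 0
g(2) = mex{0} = 1
g(3) = mex{0} = 1
g(4) = mex{0,1} = 2
g(5) = mex{0,1} = 2
g(6) = mex{0,1,2} = 3
g(7) = mex{1,2} = 0
g(8) = mex{1,2,3} = 0
So g(8) = 0.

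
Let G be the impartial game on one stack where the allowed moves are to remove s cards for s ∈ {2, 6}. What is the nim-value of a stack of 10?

1

Build the Grundy sequence with g(k) = mex{g(k−s) : s ∈ {2, 6}, s ≤ k}:
k:     0  1  2  3  4  5  6  7  8  9 10
g(k):  0  0  1  1  0  0  1  1  0  0  1
So g(10) = 1.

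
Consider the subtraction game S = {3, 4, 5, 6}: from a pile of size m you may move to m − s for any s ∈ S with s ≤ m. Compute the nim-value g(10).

0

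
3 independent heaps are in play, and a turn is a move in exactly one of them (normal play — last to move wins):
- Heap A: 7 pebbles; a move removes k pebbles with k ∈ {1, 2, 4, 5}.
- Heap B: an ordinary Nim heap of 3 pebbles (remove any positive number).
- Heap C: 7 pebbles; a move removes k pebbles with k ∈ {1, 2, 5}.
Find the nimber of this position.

Build the Grundy sequence for heap A with g(k) = mex{g(k−s) : s ∈ {1, 2, 4, 5}, s ≤ k}:
k:     0  1  2  3  4  5  6  7
g(k):  0  1  2  0  1  2  0  1
So g(7) = 1.
Heap B is a plain Nim heap of size 3, so its Grundy value is 3.
Build the Grundy sequence for heap C with g(k) = mex{g(k−s) : s ∈ {1, 2, 5}, s ≤ k}:
k:     0  1  2  3  4  5  6  7
g(k):  0  1  2  0  1  2  0  1
So g(7) = 1.
The value of a disjunctive sum is the nim-sum of the parts.
Combined value = 1 ⊕ 3 ⊕ 1 = 3.

3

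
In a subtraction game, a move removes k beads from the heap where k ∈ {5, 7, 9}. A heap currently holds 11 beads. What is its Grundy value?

Grundy values for subtraction set {5, 7, 9}:
k:     0  1  2  3  4  5  6  7  8  9 10 11
g(k):  0  0  0  0  0  1  1  1  1  1  2  2
So g(11) = 2.

2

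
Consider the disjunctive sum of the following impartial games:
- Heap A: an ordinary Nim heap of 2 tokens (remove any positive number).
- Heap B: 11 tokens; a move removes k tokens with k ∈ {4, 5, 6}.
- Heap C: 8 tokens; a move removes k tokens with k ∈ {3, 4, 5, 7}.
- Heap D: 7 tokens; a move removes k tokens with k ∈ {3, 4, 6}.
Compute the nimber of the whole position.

Heap A is a plain Nim heap of size 2, so its Grundy value is 2.
Build the Grundy sequence for heap B with g(k) = mex{g(k−s) : s ∈ {4, 5, 6}, s ≤ k}:
g(0) = mex{} = 0
g(1) = mex{} = 0
g(2) = mex{} = 0
g(3) = mex{} = 0
g(4) = mex{0} = 1
g(5) = mex{0} = 1
g(6) = mex{0} = 1
g(7) = mex{0} = 1
g(8) = mex{0,1} = 2
g(9) = mex{0,1} = 2
g(10) = mex{1} = 0
g(11) = mex{1} = 0
So g(11) = 0.
Grundy values for heap C (subtraction set {3, 4, 5, 7}):
k:     0  1  2  3  4  5  6  7  8
g(k):  0  0  0  1  1  1  2  2  2
So g(8) = 2.
Build the Grundy sequence for heap D with g(k) = mex{g(k−s) : s ∈ {3, 4, 6}, s ≤ k}:
g(0) = mex{} = 0
g(1) = mex{} = 0
g(2) = mex{} = 0
g(3) = mex{0} = 1
g(4) = mex{0} = 1
g(5) = mex{0} = 1
g(6) = mex{0,1} = 2
g(7) = mex{0,1} = 2
So g(7) = 2.
The value of a disjunctive sum is the nim-sum of the parts.
Combined value = 2 ⊕ 0 ⊕ 2 ⊕ 2 = 2.

2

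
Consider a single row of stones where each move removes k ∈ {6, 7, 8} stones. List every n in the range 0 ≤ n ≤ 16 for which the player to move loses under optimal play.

0, 1, 2, 3, 4, 5, 14, 15, 16

Build the Grundy sequence with g(k) = mex{g(k−s) : s ∈ {6, 7, 8}, s ≤ k}:
k:     0  1  2  3  4  5  6  7  8  9 10 11 12 13 14 15 16
g(k):  0  0  0  0  0  0  1  1  1  1  1  1  2  2  0  0  0
The P-positions (g = 0) in 0..16 are 0, 1, 2, 3, 4, 5, 14, 15, 16.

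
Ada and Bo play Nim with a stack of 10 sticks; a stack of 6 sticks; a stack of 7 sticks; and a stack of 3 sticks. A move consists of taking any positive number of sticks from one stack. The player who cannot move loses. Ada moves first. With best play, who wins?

Ada wins

Compute the nim-sum pairwise:
10 ⊕ 6 = 12
12 ⊕ 7 = 11
11 ⊕ 3 = 8
The nim-sum is 8 ≠ 0, so this is an N-position: the player to move can win; Ada has a winning move.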